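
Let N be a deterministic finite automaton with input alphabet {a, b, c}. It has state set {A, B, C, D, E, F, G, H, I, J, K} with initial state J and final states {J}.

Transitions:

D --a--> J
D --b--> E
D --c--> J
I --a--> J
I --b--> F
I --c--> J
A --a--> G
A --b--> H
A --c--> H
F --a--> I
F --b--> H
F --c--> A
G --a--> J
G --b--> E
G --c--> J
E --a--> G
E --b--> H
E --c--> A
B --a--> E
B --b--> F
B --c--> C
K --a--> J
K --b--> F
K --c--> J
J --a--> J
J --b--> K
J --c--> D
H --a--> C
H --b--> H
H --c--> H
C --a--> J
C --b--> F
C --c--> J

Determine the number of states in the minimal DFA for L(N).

First remove the unreachable states {B}; 10 states remain.
P0 = {J} | {A,C,D,E,F,G,H,I,K}.
On input a, block {A,C,D,E,F,G,H,I,K} splits into {C,D,G,I,K} and {A,E,F,H}.
No further refinement is possible. Final partition (3 blocks): {J} | {C,D,G,I,K} | {A,E,F,H}.

3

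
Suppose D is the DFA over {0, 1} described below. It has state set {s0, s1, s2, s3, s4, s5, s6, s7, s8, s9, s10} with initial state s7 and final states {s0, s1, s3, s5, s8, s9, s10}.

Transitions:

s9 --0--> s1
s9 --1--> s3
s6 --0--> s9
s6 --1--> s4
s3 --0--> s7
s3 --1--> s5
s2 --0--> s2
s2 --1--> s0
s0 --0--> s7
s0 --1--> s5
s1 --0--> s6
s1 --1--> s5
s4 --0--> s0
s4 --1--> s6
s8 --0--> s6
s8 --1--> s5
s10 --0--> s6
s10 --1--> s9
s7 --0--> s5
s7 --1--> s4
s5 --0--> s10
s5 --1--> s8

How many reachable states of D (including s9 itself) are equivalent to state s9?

2

First remove the unreachable states {s2}; 10 states remain.
Start with accepting vs non-accepting: {s0,s1,s3,s5,s8,s9,s10} | {s4,s6,s7}.
Refine {s0,s1,s3,s5,s8,s9,s10} on symbol 0: members go to different blocks, giving {s0,s1,s3,s8,s10} and {s5,s9}.
Split {s4,s6,s7} by δ(·,0) → {s6,s7} and {s4}.
No further refinement is possible. Final partition (4 blocks): {s0,s1,s3,s8,s10} | {s6,s7} | {s5,s9} | {s4}.
The equivalence class containing s9 is {s5,s9}, of size 2.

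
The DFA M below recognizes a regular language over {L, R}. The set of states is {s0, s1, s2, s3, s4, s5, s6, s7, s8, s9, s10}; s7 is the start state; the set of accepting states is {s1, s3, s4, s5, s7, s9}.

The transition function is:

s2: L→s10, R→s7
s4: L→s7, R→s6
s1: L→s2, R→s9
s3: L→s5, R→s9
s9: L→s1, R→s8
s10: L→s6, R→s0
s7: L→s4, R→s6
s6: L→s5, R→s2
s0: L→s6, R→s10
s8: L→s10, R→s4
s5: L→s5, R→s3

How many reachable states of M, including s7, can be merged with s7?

All states are reachable from the start state.
Start with accepting vs non-accepting: {s1,s3,s4,s5,s7,s9} | {s0,s2,s6,s8,s10}.
On input L, block {s1,s3,s4,s5,s7,s9} splits into {s3,s4,s5,s7,s9} and {s1}.
Split {s3,s4,s5,s7,s9} by δ(·,L) → {s3,s4,s5,s7} and {s9}.
On input R, block {s3,s4,s5,s7} splits into {s4,s7} and {s3} and {s5}.
On input L, block {s0,s2,s6,s8,s10} splits into {s0,s2,s8,s10} and {s6}.
On input L, block {s0,s2,s8,s10} splits into {s0,s10} and {s2,s8}.
The partition is now stable with 8 blocks: {s4,s7} | {s0,s10} | {s1} | {s9} | {s3} | {s5} | {s6} | {s2,s8}.
State s7 belongs to the block {s4,s7}, which has 2 states.

2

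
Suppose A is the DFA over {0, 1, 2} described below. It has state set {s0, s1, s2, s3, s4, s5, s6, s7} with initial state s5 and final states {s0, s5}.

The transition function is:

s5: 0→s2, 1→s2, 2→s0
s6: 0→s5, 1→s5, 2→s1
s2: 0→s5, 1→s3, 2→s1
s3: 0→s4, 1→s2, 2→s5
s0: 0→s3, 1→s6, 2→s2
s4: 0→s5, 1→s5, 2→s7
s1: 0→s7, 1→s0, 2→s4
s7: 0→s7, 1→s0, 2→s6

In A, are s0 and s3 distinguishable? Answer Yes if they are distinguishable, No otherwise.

Yes

All states are reachable from the start state.
P0 = {s0,s5} | {s1,s2,s3,s4,s6,s7}.
On input 2, block {s0,s5} splits into {s0} and {s5}.
Refine {s1,s2,s3,s4,s6,s7} on symbol 0: members go to different blocks, giving {s1,s3,s7} and {s2,s4,s6}.
Split {s1,s3,s7} by δ(·,0) → {s1,s7} and {s3}.
Split {s2,s4,s6} by δ(·,1) → {s4,s6} and {s2}.
No further refinement is possible. Final partition (6 blocks): {s0} | {s1,s7} | {s5} | {s4,s6} | {s3} | {s2}.
s0 and s3 end up in different blocks, so they are distinguishable. For instance, the string 'ε' is accepted from only s0.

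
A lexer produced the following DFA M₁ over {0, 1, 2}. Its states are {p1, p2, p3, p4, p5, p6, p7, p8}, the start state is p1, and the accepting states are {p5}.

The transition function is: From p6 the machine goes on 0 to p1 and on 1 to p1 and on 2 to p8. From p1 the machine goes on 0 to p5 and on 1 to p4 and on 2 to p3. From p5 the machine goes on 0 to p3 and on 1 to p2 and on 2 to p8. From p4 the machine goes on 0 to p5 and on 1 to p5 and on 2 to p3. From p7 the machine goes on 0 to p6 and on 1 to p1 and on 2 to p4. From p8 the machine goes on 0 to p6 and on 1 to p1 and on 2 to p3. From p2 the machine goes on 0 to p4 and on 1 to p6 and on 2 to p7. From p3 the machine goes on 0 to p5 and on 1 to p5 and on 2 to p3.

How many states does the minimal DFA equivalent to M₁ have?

6

P0 = {p5} | {p1,p2,p3,p4,p6,p7,p8}.
On input 0, block {p1,p2,p3,p4,p6,p7,p8} splits into {p2,p6,p7,p8} and {p1,p3,p4}.
Refine {p2,p6,p7,p8} on symbol 0: members go to different blocks, giving {p2,p6} and {p7,p8}.
Refine {p2,p6} on symbol 1: members go to different blocks, giving {p2} and {p6}.
Split {p1,p3,p4} by δ(·,1) → {p3,p4} and {p1}.
No further refinement is possible. Final partition (6 blocks): {p5} | {p2} | {p3,p4} | {p7,p8} | {p6} | {p1}.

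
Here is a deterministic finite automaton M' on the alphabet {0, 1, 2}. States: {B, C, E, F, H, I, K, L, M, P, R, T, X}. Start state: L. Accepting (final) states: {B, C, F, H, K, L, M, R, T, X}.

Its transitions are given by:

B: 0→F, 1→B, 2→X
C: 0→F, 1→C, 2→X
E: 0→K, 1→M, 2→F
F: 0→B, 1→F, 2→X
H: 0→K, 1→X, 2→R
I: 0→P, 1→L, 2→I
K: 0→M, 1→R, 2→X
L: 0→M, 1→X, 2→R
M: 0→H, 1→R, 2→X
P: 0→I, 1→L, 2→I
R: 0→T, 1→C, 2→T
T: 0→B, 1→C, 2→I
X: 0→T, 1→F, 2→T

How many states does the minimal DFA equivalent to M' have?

First remove the unreachable states {E}; 12 states remain.
Start with accepting vs non-accepting: {B,C,F,H,K,L,M,R,T,X} | {I,P}.
Refine {B,C,F,H,K,L,M,R,T,X} on symbol 2: members go to different blocks, giving {B,C,F,H,K,L,M,R,X} and {T}.
Split {B,C,F,H,K,L,M,R,X} by δ(·,0) → {B,C,F,H,K,L,M} and {R,X}.
Split {B,C,F,H,K,L,M} by δ(·,1) → {H,K,L,M} and {B,C,F}.
No further refinement is possible. Final partition (5 blocks): {H,K,L,M} | {I,P} | {T} | {R,X} | {B,C,F}.

5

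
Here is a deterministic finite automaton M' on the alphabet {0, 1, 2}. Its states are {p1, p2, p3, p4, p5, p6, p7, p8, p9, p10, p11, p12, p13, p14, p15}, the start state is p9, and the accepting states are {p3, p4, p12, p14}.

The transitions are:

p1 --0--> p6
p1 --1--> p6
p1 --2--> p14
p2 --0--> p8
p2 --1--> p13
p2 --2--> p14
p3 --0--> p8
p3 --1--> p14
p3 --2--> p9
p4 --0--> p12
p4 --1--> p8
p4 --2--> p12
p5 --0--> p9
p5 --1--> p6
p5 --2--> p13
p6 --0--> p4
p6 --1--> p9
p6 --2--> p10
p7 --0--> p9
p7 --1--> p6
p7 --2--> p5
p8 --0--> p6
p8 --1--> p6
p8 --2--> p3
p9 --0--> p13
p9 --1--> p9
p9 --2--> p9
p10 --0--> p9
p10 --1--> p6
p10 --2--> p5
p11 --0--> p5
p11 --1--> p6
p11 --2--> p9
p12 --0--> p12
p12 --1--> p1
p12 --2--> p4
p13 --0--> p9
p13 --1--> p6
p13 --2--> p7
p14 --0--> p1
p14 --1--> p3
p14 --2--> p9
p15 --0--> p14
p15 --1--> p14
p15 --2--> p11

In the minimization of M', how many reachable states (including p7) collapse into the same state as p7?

First remove the unreachable states {p2,p11,p15}; 12 states remain.
P0 = {p3,p4,p12,p14} | {p1,p5,p6,p7,p8,p9,p10,p13}.
On input 0, block {p3,p4,p12,p14} splits into {p3,p14} and {p4,p12}.
Split {p1,p5,p6,p7,p8,p9,p10,p13} by δ(·,0) → {p1,p5,p7,p8,p9,p10,p13} and {p6}.
On input 0, block {p1,p5,p7,p8,p9,p10,p13} splits into {p5,p7,p9,p10,p13} and {p1,p8}.
On input 1, block {p5,p7,p9,p10,p13} splits into {p5,p7,p10,p13} and {p9}.
The partition is now stable with 6 blocks: {p3,p14} | {p5,p7,p10,p13} | {p4,p12} | {p6} | {p1,p8} | {p9}.
State p7 belongs to the block {p5,p7,p10,p13}, which has 4 states.

4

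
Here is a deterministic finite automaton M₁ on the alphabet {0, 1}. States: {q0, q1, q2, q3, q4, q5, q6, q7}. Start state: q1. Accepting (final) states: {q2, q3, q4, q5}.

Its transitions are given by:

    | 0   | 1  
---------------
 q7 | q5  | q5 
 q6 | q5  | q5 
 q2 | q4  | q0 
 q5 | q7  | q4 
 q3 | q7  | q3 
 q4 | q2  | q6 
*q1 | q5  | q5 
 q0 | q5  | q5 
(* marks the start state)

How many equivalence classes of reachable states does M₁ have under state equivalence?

States {q3} cannot be reached from the start state, so discard them.
Start with accepting vs non-accepting: {q2,q4,q5} | {q0,q1,q6,q7}.
Split {q2,q4,q5} by δ(·,0) → {q2,q4} and {q5}.
Stable partition: {q2,q4} | {q0,q1,q6,q7} | {q5} — 3 equivalence classes.

3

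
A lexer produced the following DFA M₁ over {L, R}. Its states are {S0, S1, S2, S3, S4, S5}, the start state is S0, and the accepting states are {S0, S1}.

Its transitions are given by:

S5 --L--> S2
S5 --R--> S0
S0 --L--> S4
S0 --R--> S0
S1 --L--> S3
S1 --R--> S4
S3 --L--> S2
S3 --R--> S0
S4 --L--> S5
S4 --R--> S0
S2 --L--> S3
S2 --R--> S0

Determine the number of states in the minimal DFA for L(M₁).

Reachable states from the start: {S0,S2,S3,S4,S5}. Unreachable: {S1} — drop them.
Start with accepting vs non-accepting: {S0} | {S2,S3,S4,S5}.
No further refinement is possible. Final partition (2 blocks): {S0} | {S2,S3,S4,S5}.

2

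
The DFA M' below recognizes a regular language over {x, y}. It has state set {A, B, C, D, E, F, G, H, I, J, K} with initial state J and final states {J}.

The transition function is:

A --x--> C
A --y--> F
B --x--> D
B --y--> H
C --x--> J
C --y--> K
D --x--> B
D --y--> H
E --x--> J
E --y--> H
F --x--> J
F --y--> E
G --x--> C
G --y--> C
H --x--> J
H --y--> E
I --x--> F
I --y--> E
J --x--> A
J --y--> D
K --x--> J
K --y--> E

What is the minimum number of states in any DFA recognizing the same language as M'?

States {G,I} cannot be reached from the start state, so discard them.
Initial partition by acceptance: {J} | {A,B,C,D,E,F,H,K}.
Split {A,B,C,D,E,F,H,K} by δ(·,x) → {C,E,F,H,K} and {A,B,D}.
On input x, block {A,B,D} splits into {B,D} and {A}.
The partition is now stable with 4 blocks: {J} | {C,E,F,H,K} | {B,D} | {A}.

4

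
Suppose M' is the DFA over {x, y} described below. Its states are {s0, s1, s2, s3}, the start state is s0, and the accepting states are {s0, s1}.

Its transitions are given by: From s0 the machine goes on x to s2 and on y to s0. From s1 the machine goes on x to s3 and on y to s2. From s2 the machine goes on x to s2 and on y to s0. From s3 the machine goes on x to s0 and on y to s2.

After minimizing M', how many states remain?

States {s1,s3} cannot be reached from the start state, so discard them.
P0 = {s0} | {s2}.
Stable partition: {s0} | {s2} — 2 equivalence classes.

2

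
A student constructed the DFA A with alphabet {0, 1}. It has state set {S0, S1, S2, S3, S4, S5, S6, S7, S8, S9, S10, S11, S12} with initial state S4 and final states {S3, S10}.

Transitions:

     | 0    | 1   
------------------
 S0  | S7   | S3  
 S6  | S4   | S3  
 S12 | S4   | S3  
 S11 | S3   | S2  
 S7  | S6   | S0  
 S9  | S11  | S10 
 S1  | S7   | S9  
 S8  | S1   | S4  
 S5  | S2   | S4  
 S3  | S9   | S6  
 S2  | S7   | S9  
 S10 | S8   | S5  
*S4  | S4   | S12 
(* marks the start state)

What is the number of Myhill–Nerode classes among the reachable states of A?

10

All states are reachable from the start state.
Initial partition by acceptance: {S3,S10} | {S0,S1,S2,S4,S5,S6,S7,S8,S9,S11,S12}.
Split {S0,S1,S2,S4,S5,S6,S7,S8,S9,S11,S12} by δ(·,0) → {S0,S1,S2,S4,S5,S6,S7,S8,S9,S12} and {S11}.
On input 0, block {S0,S1,S2,S4,S5,S6,S7,S8,S9,S12} splits into {S0,S1,S2,S4,S5,S6,S7,S8,S12} and {S9}.
Refine {S3,S10} on symbol 0: members go to different blocks, giving {S3} and {S10}.
Split {S0,S1,S2,S4,S5,S6,S7,S8,S12} by δ(·,1) → {S4,S5,S7,S8} and {S0,S6,S12} and {S1,S2}.
Split {S4,S5,S7,S8} by δ(·,0) → {S5,S8} and {S4} and {S7}.
Refine {S0,S6,S12} on symbol 0: members go to different blocks, giving {S6,S12} and {S0}.
The partition is now stable with 10 blocks: {S3} | {S5,S8} | {S11} | {S9} | {S10} | {S6,S12} | {S1,S2} | {S4} | {S7} | {S0}.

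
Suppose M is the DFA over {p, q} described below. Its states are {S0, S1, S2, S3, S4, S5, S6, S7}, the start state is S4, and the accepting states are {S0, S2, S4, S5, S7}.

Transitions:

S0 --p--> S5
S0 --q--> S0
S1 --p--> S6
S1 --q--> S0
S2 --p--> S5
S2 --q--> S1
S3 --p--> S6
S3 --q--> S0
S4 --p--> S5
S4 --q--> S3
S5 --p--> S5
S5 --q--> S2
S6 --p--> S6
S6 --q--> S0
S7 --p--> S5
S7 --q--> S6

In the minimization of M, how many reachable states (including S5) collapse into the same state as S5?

1

States {S7} cannot be reached from the start state, so discard them.
Start with accepting vs non-accepting: {S0,S2,S4,S5} | {S1,S3,S6}.
Split {S0,S2,S4,S5} by δ(·,q) → {S0,S5} and {S2,S4}.
Split {S0,S5} by δ(·,q) → {S0} and {S5}.
Stable partition: {S0} | {S1,S3,S6} | {S2,S4} | {S5} — 4 equivalence classes.
The equivalence class containing S5 is {S5}, of size 1.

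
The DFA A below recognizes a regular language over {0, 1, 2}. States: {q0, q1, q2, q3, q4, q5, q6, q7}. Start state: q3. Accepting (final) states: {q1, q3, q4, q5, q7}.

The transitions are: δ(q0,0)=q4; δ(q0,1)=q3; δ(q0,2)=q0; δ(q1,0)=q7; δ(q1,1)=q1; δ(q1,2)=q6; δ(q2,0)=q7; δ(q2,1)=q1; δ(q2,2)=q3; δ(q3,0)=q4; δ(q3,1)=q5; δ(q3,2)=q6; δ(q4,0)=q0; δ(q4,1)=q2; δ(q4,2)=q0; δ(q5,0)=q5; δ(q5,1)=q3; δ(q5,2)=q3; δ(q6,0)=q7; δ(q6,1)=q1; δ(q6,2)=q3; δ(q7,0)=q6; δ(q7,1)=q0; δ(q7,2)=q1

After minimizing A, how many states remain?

All states are reachable from the start state.
P0 = {q1,q3,q4,q5,q7} | {q0,q2,q6}.
Split {q1,q3,q4,q5,q7} by δ(·,0) → {q1,q3,q5} and {q4,q7}.
Refine {q1,q3,q5} on symbol 0: members go to different blocks, giving {q1,q3} and {q5}.
Split {q1,q3} by δ(·,1) → {q1} and {q3}.
Refine {q0,q2,q6} on symbol 1: members go to different blocks, giving {q2,q6} and {q0}.
Refine {q4,q7} on symbol 0: members go to different blocks, giving {q4} and {q7}.
Stable partition: {q1} | {q2,q6} | {q4} | {q5} | {q3} | {q0} | {q7} — 7 equivalence classes.

7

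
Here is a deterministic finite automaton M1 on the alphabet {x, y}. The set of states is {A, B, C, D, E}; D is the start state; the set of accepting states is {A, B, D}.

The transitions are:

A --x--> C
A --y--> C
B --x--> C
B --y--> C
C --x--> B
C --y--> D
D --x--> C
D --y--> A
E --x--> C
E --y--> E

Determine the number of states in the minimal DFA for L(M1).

3

First remove the unreachable states {E}; 4 states remain.
P0 = {A,B,D} | {C}.
Refine {A,B,D} on symbol y: members go to different blocks, giving {A,B} and {D}.
No further refinement is possible. Final partition (3 blocks): {A,B} | {C} | {D}.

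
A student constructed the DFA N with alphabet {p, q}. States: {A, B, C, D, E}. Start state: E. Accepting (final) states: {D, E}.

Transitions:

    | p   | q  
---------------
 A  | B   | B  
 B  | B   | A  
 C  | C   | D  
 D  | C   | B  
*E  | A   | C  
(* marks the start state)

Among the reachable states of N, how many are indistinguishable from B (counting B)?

2

All states are reachable from the start state.
Initial partition by acceptance: {D,E} | {A,B,C}.
On input q, block {A,B,C} splits into {A,B} and {C}.
Refine {D,E} on symbol p: members go to different blocks, giving {D} and {E}.
Stable partition: {D} | {A,B} | {C} | {E} — 4 equivalence classes.
The equivalence class containing B is {A,B}, of size 2.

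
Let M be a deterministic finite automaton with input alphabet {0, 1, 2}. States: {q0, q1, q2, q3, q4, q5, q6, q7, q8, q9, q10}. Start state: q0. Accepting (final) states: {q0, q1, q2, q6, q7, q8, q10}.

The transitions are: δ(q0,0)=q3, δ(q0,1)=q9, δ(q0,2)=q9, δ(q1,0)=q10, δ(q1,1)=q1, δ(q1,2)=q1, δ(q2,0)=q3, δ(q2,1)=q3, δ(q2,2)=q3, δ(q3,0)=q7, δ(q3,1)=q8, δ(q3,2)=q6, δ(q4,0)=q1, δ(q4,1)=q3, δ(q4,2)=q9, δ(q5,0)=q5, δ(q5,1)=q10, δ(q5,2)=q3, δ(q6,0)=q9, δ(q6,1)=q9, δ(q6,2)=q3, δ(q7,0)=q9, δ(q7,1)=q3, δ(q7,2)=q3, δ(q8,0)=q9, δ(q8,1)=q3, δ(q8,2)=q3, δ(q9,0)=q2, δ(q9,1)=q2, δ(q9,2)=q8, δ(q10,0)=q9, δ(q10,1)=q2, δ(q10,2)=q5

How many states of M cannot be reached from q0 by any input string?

4

BFS from q0 reaches {q0, q2, q3, q6, q7, q8, q9}; the 4 state(s) q1, q4, q5, q10 are never visited.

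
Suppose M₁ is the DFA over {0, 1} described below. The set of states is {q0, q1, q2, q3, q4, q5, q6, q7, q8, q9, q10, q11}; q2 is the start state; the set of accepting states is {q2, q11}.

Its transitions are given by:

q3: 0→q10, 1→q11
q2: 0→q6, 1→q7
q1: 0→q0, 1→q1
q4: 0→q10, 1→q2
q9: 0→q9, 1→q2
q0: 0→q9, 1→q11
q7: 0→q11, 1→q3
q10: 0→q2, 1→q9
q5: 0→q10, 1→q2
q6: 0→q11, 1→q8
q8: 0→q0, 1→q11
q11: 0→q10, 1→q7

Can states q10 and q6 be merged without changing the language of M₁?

Reachable states from the start: {q0,q2,q3,q6,q7,q8,q9,q10,q11}. Unreachable: {q1,q4,q5} — drop them.
P0 = {q2,q11} | {q0,q3,q6,q7,q8,q9,q10}.
Split {q0,q3,q6,q7,q8,q9,q10} by δ(·,0) → {q0,q3,q8,q9} and {q6,q7,q10}.
Split {q0,q3,q8,q9} by δ(·,0) → {q0,q8,q9} and {q3}.
On input 1, block {q6,q7,q10} splits into {q6,q10} and {q7}.
Stable partition: {q2,q11} | {q0,q8,q9} | {q6,q10} | {q3} | {q7} — 5 equivalence classes.
q10 and q6 lie in the same block of the stable partition, so they are equivalent — no string distinguishes them.

Yes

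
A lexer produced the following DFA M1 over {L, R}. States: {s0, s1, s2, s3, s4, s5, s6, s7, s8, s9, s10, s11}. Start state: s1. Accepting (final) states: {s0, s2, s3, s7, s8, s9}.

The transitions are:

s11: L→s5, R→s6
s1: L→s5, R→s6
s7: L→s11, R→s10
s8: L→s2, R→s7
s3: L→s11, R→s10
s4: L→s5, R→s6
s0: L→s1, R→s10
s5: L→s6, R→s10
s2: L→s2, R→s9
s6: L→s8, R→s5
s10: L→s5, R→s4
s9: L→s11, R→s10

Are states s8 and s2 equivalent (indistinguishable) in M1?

Yes

First remove the unreachable states {s0,s3}; 10 states remain.
Initial partition by acceptance: {s2,s7,s8,s9} | {s1,s4,s5,s6,s10,s11}.
Refine {s2,s7,s8,s9} on symbol L: members go to different blocks, giving {s2,s8} and {s7,s9}.
On input L, block {s1,s4,s5,s6,s10,s11} splits into {s1,s4,s5,s10,s11} and {s6}.
Split {s1,s4,s5,s10,s11} by δ(·,L) → {s1,s4,s10,s11} and {s5}.
Split {s1,s4,s10,s11} by δ(·,R) → {s1,s4,s11} and {s10}.
The partition is now stable with 6 blocks: {s2,s8} | {s1,s4,s11} | {s7,s9} | {s6} | {s5} | {s10}.
s8 and s2 lie in the same block of the stable partition, so they are equivalent — no string distinguishes them.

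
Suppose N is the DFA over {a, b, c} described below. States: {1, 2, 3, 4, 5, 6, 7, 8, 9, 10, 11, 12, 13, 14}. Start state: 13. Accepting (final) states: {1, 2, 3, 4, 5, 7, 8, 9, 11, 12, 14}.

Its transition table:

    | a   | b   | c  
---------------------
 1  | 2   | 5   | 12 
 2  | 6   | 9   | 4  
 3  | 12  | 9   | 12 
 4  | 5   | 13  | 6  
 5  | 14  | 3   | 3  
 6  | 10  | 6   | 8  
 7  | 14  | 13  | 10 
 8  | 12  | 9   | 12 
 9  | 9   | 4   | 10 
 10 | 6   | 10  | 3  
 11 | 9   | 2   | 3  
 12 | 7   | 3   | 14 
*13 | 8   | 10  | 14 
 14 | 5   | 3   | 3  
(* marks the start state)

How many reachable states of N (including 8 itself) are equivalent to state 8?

States {1,2,11} cannot be reached from the start state, so discard them.
P0 = {3,4,5,7,8,9,12,14} | {6,10,13}.
Split {3,4,5,7,8,9,12,14} by δ(·,b) → {3,5,8,9,12,14} and {4,7}.
Split {3,5,8,9,12,14} by δ(·,a) → {3,5,8,9,14} and {12}.
Split {3,5,8,9,14} by δ(·,a) → {5,9,14} and {3,8}.
Refine {5,9,14} on symbol b: members go to different blocks, giving {5,14} and {9}.
Split {6,10,13} by δ(·,a) → {6,10} and {13}.
The partition is now stable with 7 blocks: {5,14} | {6,10} | {4,7} | {12} | {3,8} | {9} | {13}.
State 8 belongs to the block {3,8}, which has 2 states.

2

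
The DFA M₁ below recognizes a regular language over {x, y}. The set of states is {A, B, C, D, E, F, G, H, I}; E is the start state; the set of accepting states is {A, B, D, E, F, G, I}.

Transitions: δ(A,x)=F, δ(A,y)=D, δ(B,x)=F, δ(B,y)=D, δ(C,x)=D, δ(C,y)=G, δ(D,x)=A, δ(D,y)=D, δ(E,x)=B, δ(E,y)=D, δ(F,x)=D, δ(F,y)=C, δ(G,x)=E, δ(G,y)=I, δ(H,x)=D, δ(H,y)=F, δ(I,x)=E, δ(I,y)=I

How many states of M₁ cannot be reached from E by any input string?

No path from E leads to H; the other 8 states are all reachable.

1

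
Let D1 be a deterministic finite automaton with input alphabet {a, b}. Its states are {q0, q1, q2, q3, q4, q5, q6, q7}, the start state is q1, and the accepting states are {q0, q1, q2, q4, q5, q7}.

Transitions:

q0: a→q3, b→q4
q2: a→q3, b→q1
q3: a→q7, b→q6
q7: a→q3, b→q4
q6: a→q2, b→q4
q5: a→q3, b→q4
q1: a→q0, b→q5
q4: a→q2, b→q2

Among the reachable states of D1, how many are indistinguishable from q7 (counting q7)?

4

All states are reachable from the start state.
P0 = {q0,q1,q2,q4,q5,q7} | {q3,q6}.
On input a, block {q0,q1,q2,q4,q5,q7} splits into {q0,q2,q5,q7} and {q1,q4}.
On input b, block {q3,q6} splits into {q3} and {q6}.
Stable partition: {q0,q2,q5,q7} | {q3} | {q1,q4} | {q6} — 4 equivalence classes.
State q7 belongs to the block {q0,q2,q5,q7}, which has 4 states.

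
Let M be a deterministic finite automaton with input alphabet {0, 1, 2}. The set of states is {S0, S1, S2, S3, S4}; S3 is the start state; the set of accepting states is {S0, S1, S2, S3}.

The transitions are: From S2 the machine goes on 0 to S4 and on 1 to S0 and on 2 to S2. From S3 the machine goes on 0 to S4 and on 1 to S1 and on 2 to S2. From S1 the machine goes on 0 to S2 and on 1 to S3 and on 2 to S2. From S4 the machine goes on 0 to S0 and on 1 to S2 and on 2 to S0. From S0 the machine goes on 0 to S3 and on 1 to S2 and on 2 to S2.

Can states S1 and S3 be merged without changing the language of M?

All states are reachable from the start state.
Initial partition by acceptance: {S0,S1,S2,S3} | {S4}.
On input 0, block {S0,S1,S2,S3} splits into {S0,S1} and {S2,S3}.
The partition is now stable with 3 blocks: {S0,S1} | {S4} | {S2,S3}.
S1 and S3 end up in different blocks, so they are distinguishable. For instance, the string '0' is accepted from only S1.

No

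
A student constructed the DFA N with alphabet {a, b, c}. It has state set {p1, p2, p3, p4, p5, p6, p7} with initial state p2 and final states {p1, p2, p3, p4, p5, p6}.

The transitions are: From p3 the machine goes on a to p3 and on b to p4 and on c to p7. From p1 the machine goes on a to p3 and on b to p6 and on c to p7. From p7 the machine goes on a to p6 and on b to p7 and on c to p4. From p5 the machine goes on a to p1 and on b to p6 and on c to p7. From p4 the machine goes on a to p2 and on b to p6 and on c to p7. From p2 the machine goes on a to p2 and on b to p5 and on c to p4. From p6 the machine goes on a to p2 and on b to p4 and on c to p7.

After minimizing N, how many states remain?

4

Initial partition by acceptance: {p1,p2,p3,p4,p5,p6} | {p7}.
Refine {p1,p2,p3,p4,p5,p6} on symbol c: members go to different blocks, giving {p1,p3,p4,p5,p6} and {p2}.
Split {p1,p3,p4,p5,p6} by δ(·,a) → {p1,p3,p5} and {p4,p6}.
The partition is now stable with 4 blocks: {p1,p3,p5} | {p7} | {p2} | {p4,p6}.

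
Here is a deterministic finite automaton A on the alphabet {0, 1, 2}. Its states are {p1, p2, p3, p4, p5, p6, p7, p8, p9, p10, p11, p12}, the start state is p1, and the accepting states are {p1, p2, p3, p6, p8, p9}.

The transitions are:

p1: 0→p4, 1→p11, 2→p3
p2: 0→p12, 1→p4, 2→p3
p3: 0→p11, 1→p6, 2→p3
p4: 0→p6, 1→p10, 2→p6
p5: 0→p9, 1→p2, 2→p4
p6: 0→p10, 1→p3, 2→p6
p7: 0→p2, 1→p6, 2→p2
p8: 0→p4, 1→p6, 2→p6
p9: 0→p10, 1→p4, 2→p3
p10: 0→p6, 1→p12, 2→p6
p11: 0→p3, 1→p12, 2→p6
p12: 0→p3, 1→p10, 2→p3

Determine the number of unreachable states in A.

5

Starting at p1 and following transitions, the reachable set is {p1, p3, p4, p6, p10, p11, p12}. That leaves p2, p5, p7, p8, p9 unreachable — 5 in total.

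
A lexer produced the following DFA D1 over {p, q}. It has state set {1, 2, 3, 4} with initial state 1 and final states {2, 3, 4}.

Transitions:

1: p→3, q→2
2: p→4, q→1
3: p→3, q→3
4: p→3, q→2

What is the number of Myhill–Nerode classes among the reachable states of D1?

4

Every state is reachable, so we keep all 4.
Start with accepting vs non-accepting: {2,3,4} | {1}.
Refine {2,3,4} on symbol q: members go to different blocks, giving {3,4} and {2}.
Split {3,4} by δ(·,q) → {3} and {4}.
Stable partition: {3} | {1} | {2} | {4} — 4 equivalence classes.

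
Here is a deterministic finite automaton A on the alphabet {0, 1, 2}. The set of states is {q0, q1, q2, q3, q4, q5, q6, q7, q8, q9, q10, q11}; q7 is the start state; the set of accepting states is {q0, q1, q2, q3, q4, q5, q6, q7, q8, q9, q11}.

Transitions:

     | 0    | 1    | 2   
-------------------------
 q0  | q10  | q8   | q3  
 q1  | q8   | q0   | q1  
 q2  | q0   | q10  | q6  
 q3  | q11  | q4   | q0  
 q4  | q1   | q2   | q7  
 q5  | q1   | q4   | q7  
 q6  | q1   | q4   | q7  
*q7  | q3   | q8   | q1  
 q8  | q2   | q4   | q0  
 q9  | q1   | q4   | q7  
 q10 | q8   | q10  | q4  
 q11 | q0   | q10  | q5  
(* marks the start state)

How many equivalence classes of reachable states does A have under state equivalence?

States {q9} cannot be reached from the start state, so discard them.
P0 = {q0,q1,q2,q3,q4,q5,q6,q7,q8,q11} | {q10}.
On input 0, block {q0,q1,q2,q3,q4,q5,q6,q7,q8,q11} splits into {q1,q2,q3,q4,q5,q6,q7,q8,q11} and {q0}.
Refine {q1,q2,q3,q4,q5,q6,q7,q8,q11} on symbol 0: members go to different blocks, giving {q1,q3,q4,q5,q6,q7,q8} and {q2,q11}.
Refine {q1,q3,q4,q5,q6,q7,q8} on symbol 0: members go to different blocks, giving {q1,q4,q5,q6,q7} and {q3,q8}.
Split {q1,q4,q5,q6,q7} by δ(·,0) → {q4,q5,q6} and {q1,q7}.
Split {q4,q5,q6} by δ(·,1) → {q5,q6} and {q4}.
Split {q1,q7} by δ(·,1) → {q1} and {q7}.
Stable partition: {q5,q6} | {q10} | {q0} | {q2,q11} | {q3,q8} | {q1} | {q4} | {q7} — 8 equivalence classes.

8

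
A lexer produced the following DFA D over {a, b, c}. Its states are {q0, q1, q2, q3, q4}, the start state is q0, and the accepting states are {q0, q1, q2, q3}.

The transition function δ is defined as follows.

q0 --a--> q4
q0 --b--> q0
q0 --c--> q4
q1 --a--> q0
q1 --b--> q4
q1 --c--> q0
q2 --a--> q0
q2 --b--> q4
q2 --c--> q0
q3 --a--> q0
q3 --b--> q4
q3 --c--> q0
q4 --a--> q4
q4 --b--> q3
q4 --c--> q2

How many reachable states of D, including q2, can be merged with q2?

2

Reachable states from the start: {q0,q2,q3,q4}. Unreachable: {q1} — drop them.
P0 = {q0,q2,q3} | {q4}.
On input a, block {q0,q2,q3} splits into {q2,q3} and {q0}.
The partition is now stable with 3 blocks: {q2,q3} | {q4} | {q0}.
The equivalence class containing q2 is {q2,q3}, of size 2.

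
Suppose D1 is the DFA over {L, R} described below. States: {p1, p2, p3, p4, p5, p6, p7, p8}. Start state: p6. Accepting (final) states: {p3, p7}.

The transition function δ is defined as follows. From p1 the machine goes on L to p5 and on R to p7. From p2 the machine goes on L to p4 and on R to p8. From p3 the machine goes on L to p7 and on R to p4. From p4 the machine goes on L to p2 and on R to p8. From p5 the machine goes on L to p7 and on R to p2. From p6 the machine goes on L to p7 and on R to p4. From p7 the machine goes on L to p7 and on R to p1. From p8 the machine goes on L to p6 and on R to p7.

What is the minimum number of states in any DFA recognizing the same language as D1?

First remove the unreachable states {p3}; 7 states remain.
Initial partition by acceptance: {p7} | {p1,p2,p4,p5,p6,p8}.
Split {p1,p2,p4,p5,p6,p8} by δ(·,L) → {p1,p2,p4,p8} and {p5,p6}.
Split {p1,p2,p4,p8} by δ(·,L) → {p1,p8} and {p2,p4}.
No further refinement is possible. Final partition (4 blocks): {p7} | {p1,p8} | {p5,p6} | {p2,p4}.

4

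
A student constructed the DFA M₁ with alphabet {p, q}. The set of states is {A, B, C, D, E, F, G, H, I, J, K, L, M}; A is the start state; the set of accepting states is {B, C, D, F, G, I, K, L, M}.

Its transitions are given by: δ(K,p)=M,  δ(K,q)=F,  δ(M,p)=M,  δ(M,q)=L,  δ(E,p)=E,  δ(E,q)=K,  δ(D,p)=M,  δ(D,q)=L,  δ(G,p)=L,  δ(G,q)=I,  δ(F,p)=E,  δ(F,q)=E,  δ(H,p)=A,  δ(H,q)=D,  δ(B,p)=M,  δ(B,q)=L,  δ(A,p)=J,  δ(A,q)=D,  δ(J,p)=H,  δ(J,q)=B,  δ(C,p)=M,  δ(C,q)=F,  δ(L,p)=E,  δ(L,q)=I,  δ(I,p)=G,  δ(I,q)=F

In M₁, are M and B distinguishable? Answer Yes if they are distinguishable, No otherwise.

Reachable states from the start: {A,B,D,E,F,G,H,I,J,K,L,M}. Unreachable: {C} — drop them.
Initial partition by acceptance: {B,D,F,G,I,K,L,M} | {A,E,H,J}.
On input p, block {B,D,F,G,I,K,L,M} splits into {B,D,G,I,K,M} and {F,L}.
On input p, block {B,D,G,I,K,M} splits into {B,D,I,K,M} and {G}.
On input p, block {B,D,I,K,M} splits into {B,D,K,M} and {I}.
Refine {F,L} on symbol q: members go to different blocks, giving {F} and {L}.
Split {B,D,K,M} by δ(·,q) → {B,D,M} and {K}.
Refine {A,E,H,J} on symbol q: members go to different blocks, giving {A,H,J} and {E}.
The partition is now stable with 8 blocks: {B,D,M} | {A,H,J} | {F} | {G} | {I} | {L} | {K} | {E}.
M and B lie in the same block of the stable partition, so they are equivalent — no string distinguishes them.

No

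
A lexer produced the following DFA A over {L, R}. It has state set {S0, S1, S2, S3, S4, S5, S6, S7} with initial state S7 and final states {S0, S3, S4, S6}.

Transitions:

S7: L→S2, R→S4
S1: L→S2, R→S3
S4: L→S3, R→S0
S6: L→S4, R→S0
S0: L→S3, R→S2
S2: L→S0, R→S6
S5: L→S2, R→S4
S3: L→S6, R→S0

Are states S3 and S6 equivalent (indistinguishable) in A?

Reachable states from the start: {S0,S2,S3,S4,S6,S7}. Unreachable: {S1,S5} — drop them.
Start with accepting vs non-accepting: {S0,S3,S4,S6} | {S2,S7}.
Split {S0,S3,S4,S6} by δ(·,R) → {S3,S4,S6} and {S0}.
Refine {S2,S7} on symbol L: members go to different blocks, giving {S2} and {S7}.
Stable partition: {S3,S4,S6} | {S2} | {S0} | {S7} — 4 equivalence classes.
S3 and S6 lie in the same block of the stable partition, so they are equivalent — no string distinguishes them.

Yes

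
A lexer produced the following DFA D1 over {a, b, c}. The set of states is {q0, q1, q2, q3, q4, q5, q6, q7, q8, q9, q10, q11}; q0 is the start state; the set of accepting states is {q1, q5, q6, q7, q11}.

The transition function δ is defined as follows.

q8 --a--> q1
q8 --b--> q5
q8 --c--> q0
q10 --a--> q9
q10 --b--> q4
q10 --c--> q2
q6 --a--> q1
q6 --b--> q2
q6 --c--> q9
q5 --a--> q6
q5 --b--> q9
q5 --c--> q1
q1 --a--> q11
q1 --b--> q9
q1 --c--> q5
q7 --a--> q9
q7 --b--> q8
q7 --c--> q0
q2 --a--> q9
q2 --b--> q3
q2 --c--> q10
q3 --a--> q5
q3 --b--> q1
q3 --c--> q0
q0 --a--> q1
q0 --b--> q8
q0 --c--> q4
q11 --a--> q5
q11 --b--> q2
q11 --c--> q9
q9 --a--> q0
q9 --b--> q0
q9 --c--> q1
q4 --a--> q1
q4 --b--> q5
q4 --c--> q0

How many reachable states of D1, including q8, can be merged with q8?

Reachable states from the start: {q0,q1,q2,q3,q4,q5,q6,q8,q9,q10,q11}. Unreachable: {q7} — drop them.
Start with accepting vs non-accepting: {q1,q5,q6,q11} | {q0,q2,q3,q4,q8,q9,q10}.
Split {q1,q5,q6,q11} by δ(·,c) → {q1,q5} and {q6,q11}.
On input a, block {q0,q2,q3,q4,q8,q9,q10} splits into {q0,q3,q4,q8} and {q2,q9,q10}.
Split {q0,q3,q4,q8} by δ(·,b) → {q3,q4,q8} and {q0}.
On input a, block {q2,q9,q10} splits into {q2,q10} and {q9}.
The partition is now stable with 6 blocks: {q1,q5} | {q3,q4,q8} | {q6,q11} | {q2,q10} | {q0} | {q9}.
State q8 belongs to the block {q3,q4,q8}, which has 3 states.

3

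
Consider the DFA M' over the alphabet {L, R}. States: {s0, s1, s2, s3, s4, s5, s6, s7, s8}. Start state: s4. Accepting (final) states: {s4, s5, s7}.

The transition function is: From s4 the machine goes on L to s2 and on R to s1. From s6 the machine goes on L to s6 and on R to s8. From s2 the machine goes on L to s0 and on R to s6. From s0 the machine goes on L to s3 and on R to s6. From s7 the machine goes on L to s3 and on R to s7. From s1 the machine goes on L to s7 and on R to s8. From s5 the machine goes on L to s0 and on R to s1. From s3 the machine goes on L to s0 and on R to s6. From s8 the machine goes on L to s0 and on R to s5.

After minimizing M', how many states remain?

6

P0 = {s4,s5,s7} | {s0,s1,s2,s3,s6,s8}.
Split {s4,s5,s7} by δ(·,R) → {s4,s5} and {s7}.
Split {s0,s1,s2,s3,s6,s8} by δ(·,L) → {s0,s2,s3,s6,s8} and {s1}.
Split {s0,s2,s3,s6,s8} by δ(·,R) → {s0,s2,s3,s6} and {s8}.
On input R, block {s0,s2,s3,s6} splits into {s0,s2,s3} and {s6}.
The partition is now stable with 6 blocks: {s4,s5} | {s0,s2,s3} | {s7} | {s1} | {s8} | {s6}.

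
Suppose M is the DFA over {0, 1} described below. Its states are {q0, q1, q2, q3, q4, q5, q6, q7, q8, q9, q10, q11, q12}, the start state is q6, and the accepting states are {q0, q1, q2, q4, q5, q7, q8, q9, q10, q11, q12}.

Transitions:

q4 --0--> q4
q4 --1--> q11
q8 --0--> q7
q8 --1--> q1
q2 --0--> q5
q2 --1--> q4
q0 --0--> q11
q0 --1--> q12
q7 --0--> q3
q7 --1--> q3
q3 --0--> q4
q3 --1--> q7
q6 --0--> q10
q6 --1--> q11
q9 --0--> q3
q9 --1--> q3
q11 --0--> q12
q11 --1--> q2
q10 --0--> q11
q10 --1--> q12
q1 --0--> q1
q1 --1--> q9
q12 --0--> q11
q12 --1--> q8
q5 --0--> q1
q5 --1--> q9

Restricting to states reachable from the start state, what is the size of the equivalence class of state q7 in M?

2

Reachable states from the start: {q1,q2,q3,q4,q5,q6,q7,q8,q9,q10,q11,q12}. Unreachable: {q0} — drop them.
Initial partition by acceptance: {q1,q2,q4,q5,q7,q8,q9,q10,q11,q12} | {q3,q6}.
On input 0, block {q1,q2,q4,q5,q7,q8,q9,q10,q11,q12} splits into {q1,q2,q4,q5,q8,q10,q11,q12} and {q7,q9}.
Refine {q1,q2,q4,q5,q8,q10,q11,q12} on symbol 0: members go to different blocks, giving {q1,q2,q4,q5,q10,q11,q12} and {q8}.
Split {q1,q2,q4,q5,q10,q11,q12} by δ(·,1) → {q2,q4,q10,q11} and {q1,q5} and {q12}.
Split {q2,q4,q10,q11} by δ(·,0) → {q4,q10} and {q2} and {q11}.
Split {q4,q10} by δ(·,0) → {q4} and {q10}.
Refine {q3,q6} on symbol 0: members go to different blocks, giving {q3} and {q6}.
The partition is now stable with 10 blocks: {q4} | {q3} | {q7,q9} | {q8} | {q1,q5} | {q12} | {q2} | {q11} | {q10} | {q6}.
The equivalence class containing q7 is {q7,q9}, of size 2.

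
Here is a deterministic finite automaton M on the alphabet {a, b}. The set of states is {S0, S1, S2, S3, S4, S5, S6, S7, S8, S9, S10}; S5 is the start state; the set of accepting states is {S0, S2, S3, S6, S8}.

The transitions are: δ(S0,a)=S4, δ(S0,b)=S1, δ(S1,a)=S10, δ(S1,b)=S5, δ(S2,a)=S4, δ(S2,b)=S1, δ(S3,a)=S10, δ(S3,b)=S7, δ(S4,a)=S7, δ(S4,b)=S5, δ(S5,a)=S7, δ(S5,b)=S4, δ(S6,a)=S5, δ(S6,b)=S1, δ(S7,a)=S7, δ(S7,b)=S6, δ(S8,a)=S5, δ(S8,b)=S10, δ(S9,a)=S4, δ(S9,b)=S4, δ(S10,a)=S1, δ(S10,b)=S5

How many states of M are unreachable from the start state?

5

Starting at S5 and following transitions, the reachable set is {S1, S4, S5, S6, S7, S10}. That leaves S0, S2, S3, S8, S9 unreachable — 5 in total.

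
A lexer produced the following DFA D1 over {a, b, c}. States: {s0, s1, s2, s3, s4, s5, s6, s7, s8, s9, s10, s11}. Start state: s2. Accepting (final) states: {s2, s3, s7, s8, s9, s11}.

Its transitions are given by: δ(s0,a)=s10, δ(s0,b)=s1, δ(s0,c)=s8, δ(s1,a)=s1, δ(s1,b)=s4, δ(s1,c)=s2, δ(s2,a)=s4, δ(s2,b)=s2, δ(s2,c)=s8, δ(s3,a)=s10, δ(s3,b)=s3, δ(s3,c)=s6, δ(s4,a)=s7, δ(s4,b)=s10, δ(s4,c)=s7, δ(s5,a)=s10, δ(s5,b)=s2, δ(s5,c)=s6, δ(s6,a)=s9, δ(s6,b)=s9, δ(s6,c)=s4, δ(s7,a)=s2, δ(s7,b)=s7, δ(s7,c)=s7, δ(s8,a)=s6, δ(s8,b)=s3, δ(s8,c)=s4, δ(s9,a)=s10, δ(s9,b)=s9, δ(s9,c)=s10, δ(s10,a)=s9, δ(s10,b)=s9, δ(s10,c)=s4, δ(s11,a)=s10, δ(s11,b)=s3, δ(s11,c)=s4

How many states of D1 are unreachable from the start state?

No path from s2 leads to s0, s1, s5, s11; the other 8 states are all reachable.

4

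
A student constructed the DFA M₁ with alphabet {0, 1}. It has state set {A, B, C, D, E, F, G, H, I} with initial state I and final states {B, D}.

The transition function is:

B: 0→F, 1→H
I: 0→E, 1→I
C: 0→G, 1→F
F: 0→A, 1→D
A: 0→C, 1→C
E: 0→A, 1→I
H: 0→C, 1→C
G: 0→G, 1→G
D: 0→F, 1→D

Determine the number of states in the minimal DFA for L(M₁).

First remove the unreachable states {B,H}; 7 states remain.
Initial partition by acceptance: {D} | {A,C,E,F,G,I}.
Split {A,C,E,F,G,I} by δ(·,1) → {A,C,E,G,I} and {F}.
Refine {A,C,E,G,I} on symbol 1: members go to different blocks, giving {A,E,G,I} and {C}.
On input 0, block {A,E,G,I} splits into {E,G,I} and {A}.
Refine {E,G,I} on symbol 0: members go to different blocks, giving {G,I} and {E}.
Split {G,I} by δ(·,0) → {G} and {I}.
Stable partition: {D} | {G} | {F} | {C} | {A} | {E} | {I} — 7 equivalence classes.

7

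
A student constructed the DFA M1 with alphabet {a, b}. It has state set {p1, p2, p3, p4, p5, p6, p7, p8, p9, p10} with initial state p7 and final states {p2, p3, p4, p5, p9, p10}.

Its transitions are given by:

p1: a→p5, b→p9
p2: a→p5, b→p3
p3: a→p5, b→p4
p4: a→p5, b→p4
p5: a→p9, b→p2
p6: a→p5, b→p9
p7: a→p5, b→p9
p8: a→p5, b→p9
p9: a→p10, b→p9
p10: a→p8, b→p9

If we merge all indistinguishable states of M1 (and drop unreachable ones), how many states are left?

Reachable states from the start: {p2,p3,p4,p5,p7,p8,p9,p10}. Unreachable: {p1,p6} — drop them.
Initial partition by acceptance: {p2,p3,p4,p5,p9,p10} | {p7,p8}.
Refine {p2,p3,p4,p5,p9,p10} on symbol a: members go to different blocks, giving {p2,p3,p4,p5,p9} and {p10}.
Refine {p2,p3,p4,p5,p9} on symbol a: members go to different blocks, giving {p2,p3,p4,p5} and {p9}.
Split {p2,p3,p4,p5} by δ(·,a) → {p2,p3,p4} and {p5}.
The partition is now stable with 5 blocks: {p2,p3,p4} | {p7,p8} | {p10} | {p9} | {p5}.

5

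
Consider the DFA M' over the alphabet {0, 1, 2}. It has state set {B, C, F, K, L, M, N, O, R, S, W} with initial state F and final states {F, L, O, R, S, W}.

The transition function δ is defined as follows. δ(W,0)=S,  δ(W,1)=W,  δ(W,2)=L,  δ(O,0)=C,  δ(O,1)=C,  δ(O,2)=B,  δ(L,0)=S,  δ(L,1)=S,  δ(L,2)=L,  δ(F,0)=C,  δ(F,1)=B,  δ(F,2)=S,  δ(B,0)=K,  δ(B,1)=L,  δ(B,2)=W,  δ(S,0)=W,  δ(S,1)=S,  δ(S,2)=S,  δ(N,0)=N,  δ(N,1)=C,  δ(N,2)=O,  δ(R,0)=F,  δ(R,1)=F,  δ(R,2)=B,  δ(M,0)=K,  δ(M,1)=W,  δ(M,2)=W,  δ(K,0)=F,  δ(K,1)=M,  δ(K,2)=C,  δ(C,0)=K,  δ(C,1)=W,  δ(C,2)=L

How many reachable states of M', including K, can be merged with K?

1

First remove the unreachable states {N,O,R}; 8 states remain.
P0 = {F,L,S,W} | {B,C,K,M}.
Refine {F,L,S,W} on symbol 0: members go to different blocks, giving {L,S,W} and {F}.
Split {B,C,K,M} by δ(·,0) → {B,C,M} and {K}.
The partition is now stable with 4 blocks: {L,S,W} | {B,C,M} | {F} | {K}.
The equivalence class containing K is {K}, of size 1.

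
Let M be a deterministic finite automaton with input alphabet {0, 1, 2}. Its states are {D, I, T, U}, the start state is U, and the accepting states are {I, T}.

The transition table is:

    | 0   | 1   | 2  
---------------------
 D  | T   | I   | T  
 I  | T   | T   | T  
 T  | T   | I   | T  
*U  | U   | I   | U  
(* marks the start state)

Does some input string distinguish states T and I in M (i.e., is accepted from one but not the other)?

States {D} cannot be reached from the start state, so discard them.
P0 = {I,T} | {U}.
The partition is now stable with 2 blocks: {I,T} | {U}.
T and I lie in the same block of the stable partition, so they are equivalent — no string distinguishes them.

No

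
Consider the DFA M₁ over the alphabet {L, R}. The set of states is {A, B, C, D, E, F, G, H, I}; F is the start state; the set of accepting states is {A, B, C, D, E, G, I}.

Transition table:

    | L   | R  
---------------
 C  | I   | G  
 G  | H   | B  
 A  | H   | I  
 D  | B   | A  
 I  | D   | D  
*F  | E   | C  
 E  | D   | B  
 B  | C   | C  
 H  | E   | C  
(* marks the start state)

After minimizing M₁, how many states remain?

5

Initial partition by acceptance: {A,B,C,D,E,G,I} | {F,H}.
Split {A,B,C,D,E,G,I} by δ(·,L) → {B,C,D,E,I} and {A,G}.
Split {B,C,D,E,I} by δ(·,R) → {B,E,I} and {C,D}.
On input R, block {B,E,I} splits into {B,I} and {E}.
The partition is now stable with 5 blocks: {B,I} | {F,H} | {A,G} | {C,D} | {E}.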